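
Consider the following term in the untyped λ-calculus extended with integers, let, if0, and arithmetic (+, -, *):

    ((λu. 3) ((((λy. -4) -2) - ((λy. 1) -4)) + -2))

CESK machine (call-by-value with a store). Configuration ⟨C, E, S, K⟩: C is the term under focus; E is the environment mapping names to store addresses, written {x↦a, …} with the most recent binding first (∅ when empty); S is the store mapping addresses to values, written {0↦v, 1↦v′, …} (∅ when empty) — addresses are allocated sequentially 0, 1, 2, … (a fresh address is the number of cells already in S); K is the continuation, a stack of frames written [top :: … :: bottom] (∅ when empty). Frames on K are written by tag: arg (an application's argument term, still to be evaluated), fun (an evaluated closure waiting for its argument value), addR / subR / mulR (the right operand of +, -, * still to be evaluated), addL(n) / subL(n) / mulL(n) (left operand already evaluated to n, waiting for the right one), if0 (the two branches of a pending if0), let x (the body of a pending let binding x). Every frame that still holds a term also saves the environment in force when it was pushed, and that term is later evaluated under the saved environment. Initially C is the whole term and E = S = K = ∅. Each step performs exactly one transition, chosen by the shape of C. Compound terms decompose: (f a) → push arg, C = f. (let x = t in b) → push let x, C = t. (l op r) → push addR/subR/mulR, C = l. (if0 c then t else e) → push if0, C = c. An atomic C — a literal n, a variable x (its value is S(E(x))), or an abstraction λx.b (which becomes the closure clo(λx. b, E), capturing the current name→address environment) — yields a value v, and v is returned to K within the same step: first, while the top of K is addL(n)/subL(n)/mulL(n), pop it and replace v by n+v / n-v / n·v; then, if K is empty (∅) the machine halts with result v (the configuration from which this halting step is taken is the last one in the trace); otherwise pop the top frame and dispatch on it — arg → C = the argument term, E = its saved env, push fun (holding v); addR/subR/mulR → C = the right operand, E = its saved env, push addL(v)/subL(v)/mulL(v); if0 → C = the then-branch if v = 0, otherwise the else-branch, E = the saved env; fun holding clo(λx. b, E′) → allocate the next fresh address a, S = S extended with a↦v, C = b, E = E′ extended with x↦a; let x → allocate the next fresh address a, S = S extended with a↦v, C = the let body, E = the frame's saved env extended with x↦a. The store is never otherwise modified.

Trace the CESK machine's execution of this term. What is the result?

Answer: 3

Machine steps:
t=0: [C=((λu. 3) ((((λy. -4) -2) - ((λy. 1) -4)) + -2)) | E=∅ | S=∅ | K=∅]
t=1: [C=(λu. 3) | E=∅ | S=∅ | K=[arg]]
t=2: [C=((((λy. -4) -2) - ((λy. 1) -4)) + -2) | E=∅ | S=∅ | K=[fun]]
t=3: [C=(((λy. -4) -2) - ((λy. 1) -4)) | E=∅ | S=∅ | K=[addR :: fun]]
t=4: [C=((λy. -4) -2) | E=∅ | S=∅ | K=[subR :: addR :: fun]]
t=5: [C=(λy. -4) | E=∅ | S=∅ | K=[arg :: subR :: addR :: fun]]
t=6: [C=-2 | E=∅ | S=∅ | K=[fun :: subR :: addR :: fun]]
t=7: [C=-4 | E={y↦0} | S={0↦-2} | K=[subR :: addR :: fun]]
t=8: [C=((λy. 1) -4) | E=∅ | S={0↦-2} | K=[subL(-4) :: addR :: fun]]
t=9: [C=(λy. 1) | E=∅ | S={0↦-2} | K=[arg :: subL(-4) :: addR :: fun]]
t=10: [C=-4 | E=∅ | S={0↦-2} | K=[fun :: subL(-4) :: addR :: fun]]
t=11: [C=1 | E={y↦1} | S={0↦-2, 1↦-4} | K=[subL(-4) :: addR :: fun]]
t=12: [C=-2 | E=∅ | S={0↦-2, 1↦-4} | K=[addL(-5) :: fun]]
t=13: [C=3 | E={u↦2} | S={0↦-2, 1↦-4, 2↦-7} | K=∅]
→ final value 3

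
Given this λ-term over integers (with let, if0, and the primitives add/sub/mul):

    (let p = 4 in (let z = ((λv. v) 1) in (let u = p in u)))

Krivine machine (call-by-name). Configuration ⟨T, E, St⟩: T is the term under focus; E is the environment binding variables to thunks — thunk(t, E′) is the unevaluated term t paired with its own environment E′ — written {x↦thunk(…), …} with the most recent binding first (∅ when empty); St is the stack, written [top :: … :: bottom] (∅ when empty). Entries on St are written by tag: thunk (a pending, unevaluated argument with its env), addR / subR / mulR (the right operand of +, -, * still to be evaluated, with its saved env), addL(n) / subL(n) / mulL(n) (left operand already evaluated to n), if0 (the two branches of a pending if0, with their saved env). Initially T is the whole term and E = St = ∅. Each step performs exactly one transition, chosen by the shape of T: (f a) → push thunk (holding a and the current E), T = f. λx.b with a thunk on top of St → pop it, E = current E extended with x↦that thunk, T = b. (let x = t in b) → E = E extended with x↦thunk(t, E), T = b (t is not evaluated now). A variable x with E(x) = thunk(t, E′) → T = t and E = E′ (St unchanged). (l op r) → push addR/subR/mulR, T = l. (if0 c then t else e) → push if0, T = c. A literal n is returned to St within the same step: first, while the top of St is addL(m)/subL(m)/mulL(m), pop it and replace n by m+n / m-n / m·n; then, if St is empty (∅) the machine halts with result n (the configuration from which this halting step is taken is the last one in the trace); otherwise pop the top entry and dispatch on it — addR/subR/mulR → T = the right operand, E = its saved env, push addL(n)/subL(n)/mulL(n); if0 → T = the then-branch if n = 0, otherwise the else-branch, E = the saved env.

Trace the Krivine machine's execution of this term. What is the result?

Answer: 4

Machine steps:
step 0: <T=(let p = 4 in (let z = ((λv. v) 1) in (let u = p in u))), E=∅, St=∅>
step 1: <T=(let z = ((λv. v) 1) in (let u = p in u)), E={p↦thunk(4, ∅)}, St=∅>
step 2: <T=(let u = p in u), E={z↦thunk(((λv. v) 1), {p↦thunk(4, ∅)}), p↦thunk(4, ∅)}, St=∅>
step 3: <T=u, E={u↦thunk(p, {z↦thunk(((λv. v) 1), {p↦thunk(4, ∅)}), p↦thunk(4, ∅)}), z↦thunk(((λv. v) 1), {p↦thunk(4, ∅)}), p↦thunk(4, ∅)}, St=∅>
step 4: <T=p, E={z↦thunk(((λv. v) 1), {p↦thunk(4, ∅)}), p↦thunk(4, ∅)}, St=∅>
step 5: <T=4, E=∅, St=∅>
→ final value 4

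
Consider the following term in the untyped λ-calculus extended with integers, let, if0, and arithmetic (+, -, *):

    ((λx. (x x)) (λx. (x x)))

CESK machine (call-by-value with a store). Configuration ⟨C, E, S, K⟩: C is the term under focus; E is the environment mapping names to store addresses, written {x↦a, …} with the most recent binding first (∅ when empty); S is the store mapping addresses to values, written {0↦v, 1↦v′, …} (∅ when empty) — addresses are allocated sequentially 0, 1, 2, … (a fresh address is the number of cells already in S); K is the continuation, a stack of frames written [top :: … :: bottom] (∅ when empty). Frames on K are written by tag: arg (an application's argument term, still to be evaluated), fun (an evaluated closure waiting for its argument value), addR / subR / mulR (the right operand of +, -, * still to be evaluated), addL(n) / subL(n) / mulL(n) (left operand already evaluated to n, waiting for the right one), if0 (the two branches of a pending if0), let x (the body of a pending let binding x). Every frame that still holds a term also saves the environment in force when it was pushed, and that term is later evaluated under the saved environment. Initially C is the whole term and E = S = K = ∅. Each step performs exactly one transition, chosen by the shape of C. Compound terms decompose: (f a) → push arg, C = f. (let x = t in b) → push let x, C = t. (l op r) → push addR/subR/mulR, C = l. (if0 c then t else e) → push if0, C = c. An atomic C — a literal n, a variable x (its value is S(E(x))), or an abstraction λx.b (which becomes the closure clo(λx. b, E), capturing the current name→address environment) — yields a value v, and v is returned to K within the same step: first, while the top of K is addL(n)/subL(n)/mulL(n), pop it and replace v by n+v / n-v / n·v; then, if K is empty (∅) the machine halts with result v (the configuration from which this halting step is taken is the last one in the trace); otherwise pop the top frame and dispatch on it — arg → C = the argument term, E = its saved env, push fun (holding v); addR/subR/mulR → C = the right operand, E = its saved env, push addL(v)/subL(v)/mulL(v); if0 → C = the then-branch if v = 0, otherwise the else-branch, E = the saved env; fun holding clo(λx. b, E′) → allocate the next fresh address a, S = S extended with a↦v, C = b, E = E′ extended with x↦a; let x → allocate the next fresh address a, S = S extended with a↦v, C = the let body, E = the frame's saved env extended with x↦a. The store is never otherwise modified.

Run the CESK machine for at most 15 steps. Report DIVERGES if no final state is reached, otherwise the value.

Answer: DIVERGES (no final state within 15 steps)

Machine steps:
[0] ⟨C=((λx. (x x)) (λx. (x x))); E=∅; S=∅; K=∅⟩
[1] ⟨C=(λx. (x x)); E=∅; S=∅; K=[arg]⟩
[2] ⟨C=(λx. (x x)); E=∅; S=∅; K=[fun]⟩
[3] ⟨C=(x x); E={x↦0}; S={0↦clo(λx. (x x), ∅)}; K=∅⟩
[4] ⟨C=x; E={x↦0}; S={0↦clo(λx. (x x), ∅)}; K=[arg]⟩
[5] ⟨C=x; E={x↦0}; S={0↦clo(λx. (x x), ∅)}; K=[fun]⟩
[6] ⟨C=(x x); E={x↦1}; S={0↦clo(λx. (x x), ∅), 1↦clo(λx. (x x), ∅)}; K=∅⟩
[7] ⟨C=x; E={x↦1}; S={0↦clo(λx. (x x), ∅), 1↦clo(λx. (x x), ∅)}; K=[arg]⟩
[8] ⟨C=x; E={x↦1}; S={0↦clo(λx. (x x), ∅), 1↦clo(λx. (x x), ∅)}; K=[fun]⟩
[9] ⟨C=(x x); E={x↦2}; S={0↦clo(λx. (x x), ∅), 1↦clo(λx. (x x), ∅), 2↦clo(λx. (x x), ∅)}; K=∅⟩
[10] ⟨C=x; E={x↦2}; S={0↦clo(λx. (x x), ∅), 1↦clo(λx. (x x), ∅), 2↦clo(λx. (x x), ∅)}; K=[arg]⟩
[11] ⟨C=x; E={x↦2}; S={0↦clo(λx. (x x), ∅), 1↦clo(λx. (x x), ∅), 2↦clo(λx. (x x), ∅)}; K=[fun]⟩
[12] ⟨C=(x x); E={x↦3}; S={0↦clo(λx. (x x), ∅), 1↦clo(λx. (x x), ∅), 2↦clo(λx. (x x), ∅), 3↦clo(λx. (x x), ∅)}; K=∅⟩
[13] ⟨C=x; E={x↦3}; S={0↦clo(λx. (x x), ∅), 1↦clo(λx. (x x), ∅), 2↦clo(λx. (x x), ∅), 3↦clo(λx. (x x), ∅)}; K=[arg]⟩
[14] ⟨C=x; E={x↦3}; S={0↦clo(λx. (x x), ∅), 1↦clo(λx. (x x), ∅), 2↦clo(λx. (x x), ∅), 3↦clo(λx. (x x), ∅)}; K=[fun]⟩
[15] ⟨C=(x x); E={x↦4}; S={0↦clo(λx. (x x), ∅), 1↦clo(λx. (x x), ∅), 2↦clo(λx. (x x), ∅), 3↦clo(λx. (x x), ∅), 4↦clo(λx. (x x), ∅)}; K=∅⟩
→ 15 transitions taken and the configuration is still not final: no result within 15 steps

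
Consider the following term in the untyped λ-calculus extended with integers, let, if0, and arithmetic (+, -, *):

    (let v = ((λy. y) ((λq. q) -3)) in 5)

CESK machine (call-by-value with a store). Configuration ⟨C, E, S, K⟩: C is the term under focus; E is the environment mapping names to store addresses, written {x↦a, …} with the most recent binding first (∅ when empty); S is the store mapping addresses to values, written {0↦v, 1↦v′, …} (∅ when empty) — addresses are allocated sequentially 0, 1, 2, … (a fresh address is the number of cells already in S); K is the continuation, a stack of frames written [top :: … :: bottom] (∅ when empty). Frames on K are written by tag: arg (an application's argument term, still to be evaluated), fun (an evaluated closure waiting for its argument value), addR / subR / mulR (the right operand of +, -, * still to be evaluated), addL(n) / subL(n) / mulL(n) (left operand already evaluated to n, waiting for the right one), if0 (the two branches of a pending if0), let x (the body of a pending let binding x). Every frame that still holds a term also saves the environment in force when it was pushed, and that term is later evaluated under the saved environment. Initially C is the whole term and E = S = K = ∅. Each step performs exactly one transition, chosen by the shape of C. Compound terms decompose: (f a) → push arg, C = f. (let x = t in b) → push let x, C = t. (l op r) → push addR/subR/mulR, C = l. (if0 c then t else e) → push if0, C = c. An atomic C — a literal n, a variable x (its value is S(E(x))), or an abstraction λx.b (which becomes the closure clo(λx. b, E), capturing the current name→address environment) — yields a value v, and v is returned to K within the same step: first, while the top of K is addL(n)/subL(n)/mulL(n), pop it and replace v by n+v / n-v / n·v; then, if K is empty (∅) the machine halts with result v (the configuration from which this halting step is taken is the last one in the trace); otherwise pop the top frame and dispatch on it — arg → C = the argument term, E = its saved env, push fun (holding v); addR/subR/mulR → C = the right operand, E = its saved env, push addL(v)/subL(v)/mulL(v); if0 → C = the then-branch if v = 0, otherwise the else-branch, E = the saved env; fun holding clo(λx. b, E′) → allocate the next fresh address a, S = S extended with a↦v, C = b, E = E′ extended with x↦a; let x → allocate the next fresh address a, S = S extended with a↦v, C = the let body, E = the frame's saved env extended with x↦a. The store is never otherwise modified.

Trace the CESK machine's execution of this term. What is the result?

[0] [C=(let v = ((λy. y) ((λq. q) -3)) in 5) | E=∅ | S=∅ | K=∅]
[1] [C=((λy. y) ((λq. q) -3)) | E=∅ | S=∅ | K=[let v]]
[2] [C=(λy. y) | E=∅ | S=∅ | K=[arg :: let v]]
[3] [C=((λq. q) -3) | E=∅ | S=∅ | K=[fun :: let v]]
[4] [C=(λq. q) | E=∅ | S=∅ | K=[arg :: fun :: let v]]
[5] [C=-3 | E=∅ | S=∅ | K=[fun :: fun :: let v]]
[6] [C=q | E={q↦0} | S={0↦-3} | K=[fun :: let v]]
[7] [C=y | E={y↦1} | S={0↦-3, 1↦-3} | K=[let v]]
[8] [C=5 | E={v↦2} | S={0↦-3, 1↦-3, 2↦-3} | K=∅]
→ final value 5

Answer: 5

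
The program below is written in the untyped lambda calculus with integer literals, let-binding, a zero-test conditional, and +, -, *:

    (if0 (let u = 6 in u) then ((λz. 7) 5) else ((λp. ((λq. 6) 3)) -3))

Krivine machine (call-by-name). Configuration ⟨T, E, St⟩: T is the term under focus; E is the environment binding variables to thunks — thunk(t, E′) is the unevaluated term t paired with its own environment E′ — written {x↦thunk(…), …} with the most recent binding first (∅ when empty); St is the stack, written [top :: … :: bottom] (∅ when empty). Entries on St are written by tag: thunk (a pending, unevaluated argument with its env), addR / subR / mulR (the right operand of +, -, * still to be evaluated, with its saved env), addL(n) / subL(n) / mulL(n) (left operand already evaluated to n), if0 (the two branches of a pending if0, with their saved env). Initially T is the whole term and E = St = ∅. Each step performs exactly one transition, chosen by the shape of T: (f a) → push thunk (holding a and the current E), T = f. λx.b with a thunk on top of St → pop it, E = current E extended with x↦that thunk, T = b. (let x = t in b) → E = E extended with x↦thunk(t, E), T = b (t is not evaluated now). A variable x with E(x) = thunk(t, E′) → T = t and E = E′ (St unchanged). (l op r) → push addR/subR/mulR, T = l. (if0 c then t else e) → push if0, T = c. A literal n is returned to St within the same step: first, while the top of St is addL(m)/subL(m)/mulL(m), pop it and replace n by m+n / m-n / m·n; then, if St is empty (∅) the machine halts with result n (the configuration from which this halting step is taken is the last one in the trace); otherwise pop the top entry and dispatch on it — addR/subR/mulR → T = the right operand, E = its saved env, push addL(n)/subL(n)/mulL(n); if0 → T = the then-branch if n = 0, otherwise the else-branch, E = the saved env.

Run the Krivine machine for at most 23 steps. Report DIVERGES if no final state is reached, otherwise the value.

step 0: <T=(if0 (let u = 6 in u) then ((λz. 7) 5) else ((λp. ((λq. 6) 3)) -3)), E=∅, St=∅>
step 1: <T=(let u = 6 in u), E=∅, St=[if0]>
step 2: <T=u, E={u↦thunk(6, ∅)}, St=[if0]>
step 3: <T=6, E=∅, St=[if0]>
step 4: <T=((λp. ((λq. 6) 3)) -3), E=∅, St=∅>
step 5: <T=(λp. ((λq. 6) 3)), E=∅, St=[thunk]>
step 6: <T=((λq. 6) 3), E={p↦thunk(-3, ∅)}, St=∅>
step 7: <T=(λq. 6), E={p↦thunk(-3, ∅)}, St=[thunk]>
step 8: <T=6, E={q↦thunk(3, {p↦thunk(-3, ∅)}), p↦thunk(-3, ∅)}, St=∅>
→ final value 6

Answer: 6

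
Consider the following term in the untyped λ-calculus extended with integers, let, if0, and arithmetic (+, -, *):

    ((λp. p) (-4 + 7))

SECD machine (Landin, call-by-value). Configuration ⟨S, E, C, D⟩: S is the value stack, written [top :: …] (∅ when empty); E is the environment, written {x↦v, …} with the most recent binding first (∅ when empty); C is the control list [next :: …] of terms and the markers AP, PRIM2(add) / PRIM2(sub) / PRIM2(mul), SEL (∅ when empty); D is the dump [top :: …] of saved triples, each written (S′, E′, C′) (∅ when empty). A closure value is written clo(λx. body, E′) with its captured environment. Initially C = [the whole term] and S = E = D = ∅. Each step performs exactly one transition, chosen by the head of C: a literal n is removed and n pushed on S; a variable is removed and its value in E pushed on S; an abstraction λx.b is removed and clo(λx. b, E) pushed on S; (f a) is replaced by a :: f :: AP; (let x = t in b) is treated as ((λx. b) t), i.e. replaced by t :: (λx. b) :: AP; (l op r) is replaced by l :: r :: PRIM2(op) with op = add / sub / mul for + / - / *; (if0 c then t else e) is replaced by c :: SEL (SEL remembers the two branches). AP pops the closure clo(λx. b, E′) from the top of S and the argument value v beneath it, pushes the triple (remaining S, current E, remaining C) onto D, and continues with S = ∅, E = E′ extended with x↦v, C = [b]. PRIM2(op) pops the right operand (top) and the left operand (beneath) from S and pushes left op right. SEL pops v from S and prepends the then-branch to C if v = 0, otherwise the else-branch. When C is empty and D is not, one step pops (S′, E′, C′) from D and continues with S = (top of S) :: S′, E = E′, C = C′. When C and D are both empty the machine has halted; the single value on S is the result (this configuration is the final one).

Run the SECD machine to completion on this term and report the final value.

step 0: ⟨S=∅; E=∅; C=[((λp. p) (-4 + 7))]; D=∅⟩
step 1: ⟨S=∅; E=∅; C=[(-4 + 7) :: (λp. p) :: AP]; D=∅⟩
step 2: ⟨S=∅; E=∅; C=[-4 :: 7 :: PRIM2(add) :: (λp. p) :: AP]; D=∅⟩
step 3: ⟨S=[-4]; E=∅; C=[7 :: PRIM2(add) :: (λp. p) :: AP]; D=∅⟩
step 4: ⟨S=[7 :: -4]; E=∅; C=[PRIM2(add) :: (λp. p) :: AP]; D=∅⟩
step 5: ⟨S=[3]; E=∅; C=[(λp. p) :: AP]; D=∅⟩
step 6: ⟨S=[clo(λp. p, ∅) :: 3]; E=∅; C=[AP]; D=∅⟩
step 7: ⟨S=∅; E={p↦3}; C=[p]; D=[(∅, ∅, ∅)]⟩
step 8: ⟨S=[3]; E={p↦3}; C=∅; D=[(∅, ∅, ∅)]⟩
step 9: ⟨S=[3]; E=∅; C=∅; D=∅⟩
→ final value 3

Answer: 3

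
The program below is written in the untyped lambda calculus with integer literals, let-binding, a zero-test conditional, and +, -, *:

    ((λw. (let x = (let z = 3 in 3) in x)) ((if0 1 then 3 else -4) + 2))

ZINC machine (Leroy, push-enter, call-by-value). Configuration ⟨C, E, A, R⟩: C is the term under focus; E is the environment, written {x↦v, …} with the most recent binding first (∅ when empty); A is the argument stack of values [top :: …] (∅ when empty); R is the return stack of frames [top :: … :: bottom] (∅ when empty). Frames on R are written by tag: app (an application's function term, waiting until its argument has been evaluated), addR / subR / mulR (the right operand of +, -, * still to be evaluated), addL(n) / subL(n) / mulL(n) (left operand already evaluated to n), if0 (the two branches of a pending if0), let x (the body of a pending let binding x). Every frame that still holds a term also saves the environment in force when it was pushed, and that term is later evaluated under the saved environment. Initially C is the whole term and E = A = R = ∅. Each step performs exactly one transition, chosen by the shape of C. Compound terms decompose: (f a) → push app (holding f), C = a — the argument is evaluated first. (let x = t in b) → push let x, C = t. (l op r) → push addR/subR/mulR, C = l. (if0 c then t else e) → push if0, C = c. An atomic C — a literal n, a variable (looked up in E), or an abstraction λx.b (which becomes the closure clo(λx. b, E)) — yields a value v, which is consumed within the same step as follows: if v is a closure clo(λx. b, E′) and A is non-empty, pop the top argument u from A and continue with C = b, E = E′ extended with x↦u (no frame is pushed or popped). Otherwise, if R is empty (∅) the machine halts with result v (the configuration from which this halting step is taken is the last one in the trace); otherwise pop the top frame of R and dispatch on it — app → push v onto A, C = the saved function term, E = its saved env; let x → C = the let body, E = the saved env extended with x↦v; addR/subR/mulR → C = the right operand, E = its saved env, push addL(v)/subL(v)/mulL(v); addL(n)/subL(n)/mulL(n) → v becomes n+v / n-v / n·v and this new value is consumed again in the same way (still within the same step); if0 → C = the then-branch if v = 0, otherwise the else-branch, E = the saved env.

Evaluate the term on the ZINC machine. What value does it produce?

step 0: <C=((λw. (let x = (let z = 3 in 3) in x)) ((if0 1 then 3 else -4) + 2)), E=∅, A=∅, R=∅>
step 1: <C=((if0 1 then 3 else -4) + 2), E=∅, A=∅, R=[app]>
step 2: <C=(if0 1 then 3 else -4), E=∅, A=∅, R=[addR :: app]>
step 3: <C=1, E=∅, A=∅, R=[if0 :: addR :: app]>
step 4: <C=-4, E=∅, A=∅, R=[addR :: app]>
step 5: <C=2, E=∅, A=∅, R=[addL(-4) :: app]>
step 6: <C=(λw. (let x = (let z = 3 in 3) in x)), E=∅, A=[-2], R=∅>
step 7: <C=(let x = (let z = 3 in 3) in x), E={w↦-2}, A=∅, R=∅>
step 8: <C=(let z = 3 in 3), E={w↦-2}, A=∅, R=[let x]>
step 9: <C=3, E={w↦-2}, A=∅, R=[let z :: let x]>
step 10: <C=3, E={z↦3, w↦-2}, A=∅, R=[let x]>
step 11: <C=x, E={x↦3, w↦-2}, A=∅, R=∅>
→ final value 3

Answer: 3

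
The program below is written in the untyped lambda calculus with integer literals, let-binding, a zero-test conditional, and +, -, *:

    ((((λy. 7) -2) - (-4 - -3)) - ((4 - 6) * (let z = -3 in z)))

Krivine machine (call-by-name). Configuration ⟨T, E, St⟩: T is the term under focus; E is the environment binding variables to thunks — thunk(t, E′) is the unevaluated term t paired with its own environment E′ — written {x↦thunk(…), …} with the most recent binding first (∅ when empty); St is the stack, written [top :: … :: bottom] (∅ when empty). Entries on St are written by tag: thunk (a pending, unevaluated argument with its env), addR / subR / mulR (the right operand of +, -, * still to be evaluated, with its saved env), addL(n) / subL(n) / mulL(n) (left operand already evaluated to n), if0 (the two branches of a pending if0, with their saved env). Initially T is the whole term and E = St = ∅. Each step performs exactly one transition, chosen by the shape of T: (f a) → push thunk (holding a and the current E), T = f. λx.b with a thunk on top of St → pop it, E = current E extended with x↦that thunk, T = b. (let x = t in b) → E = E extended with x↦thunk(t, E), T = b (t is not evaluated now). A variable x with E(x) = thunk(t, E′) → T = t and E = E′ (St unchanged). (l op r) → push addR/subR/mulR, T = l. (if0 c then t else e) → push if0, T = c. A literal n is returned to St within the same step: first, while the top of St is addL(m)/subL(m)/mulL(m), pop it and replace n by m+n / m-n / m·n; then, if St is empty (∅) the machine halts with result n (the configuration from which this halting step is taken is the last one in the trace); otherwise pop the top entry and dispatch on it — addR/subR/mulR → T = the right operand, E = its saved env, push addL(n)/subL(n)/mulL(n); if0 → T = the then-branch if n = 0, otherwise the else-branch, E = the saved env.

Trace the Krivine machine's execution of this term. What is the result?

Answer: 2

Derivation:
t=0: ⟨T=((((λy. 7) -2) - (-4 - -3)) - ((4 - 6) * (let z = -3 in z))); E=∅; St=∅⟩
t=1: ⟨T=(((λy. 7) -2) - (-4 - -3)); E=∅; St=[subR]⟩
t=2: ⟨T=((λy. 7) -2); E=∅; St=[subR :: subR]⟩
t=3: ⟨T=(λy. 7); E=∅; St=[thunk :: subR :: subR]⟩
t=4: ⟨T=7; E={y↦thunk(-2, ∅)}; St=[subR :: subR]⟩
t=5: ⟨T=(-4 - -3); E=∅; St=[subL(7) :: subR]⟩
t=6: ⟨T=-4; E=∅; St=[subR :: subL(7) :: subR]⟩
t=7: ⟨T=-3; E=∅; St=[subL(-4) :: subL(7) :: subR]⟩
t=8: ⟨T=((4 - 6) * (let z = -3 in z)); E=∅; St=[subL(8)]⟩
t=9: ⟨T=(4 - 6); E=∅; St=[mulR :: subL(8)]⟩
t=10: ⟨T=4; E=∅; St=[subR :: mulR :: subL(8)]⟩
t=11: ⟨T=6; E=∅; St=[subL(4) :: mulR :: subL(8)]⟩
t=12: ⟨T=(let z = -3 in z); E=∅; St=[mulL(-2) :: subL(8)]⟩
t=13: ⟨T=z; E={z↦thunk(-3, ∅)}; St=[mulL(-2) :: subL(8)]⟩
t=14: ⟨T=-3; E=∅; St=[mulL(-2) :: subL(8)]⟩
→ final value 2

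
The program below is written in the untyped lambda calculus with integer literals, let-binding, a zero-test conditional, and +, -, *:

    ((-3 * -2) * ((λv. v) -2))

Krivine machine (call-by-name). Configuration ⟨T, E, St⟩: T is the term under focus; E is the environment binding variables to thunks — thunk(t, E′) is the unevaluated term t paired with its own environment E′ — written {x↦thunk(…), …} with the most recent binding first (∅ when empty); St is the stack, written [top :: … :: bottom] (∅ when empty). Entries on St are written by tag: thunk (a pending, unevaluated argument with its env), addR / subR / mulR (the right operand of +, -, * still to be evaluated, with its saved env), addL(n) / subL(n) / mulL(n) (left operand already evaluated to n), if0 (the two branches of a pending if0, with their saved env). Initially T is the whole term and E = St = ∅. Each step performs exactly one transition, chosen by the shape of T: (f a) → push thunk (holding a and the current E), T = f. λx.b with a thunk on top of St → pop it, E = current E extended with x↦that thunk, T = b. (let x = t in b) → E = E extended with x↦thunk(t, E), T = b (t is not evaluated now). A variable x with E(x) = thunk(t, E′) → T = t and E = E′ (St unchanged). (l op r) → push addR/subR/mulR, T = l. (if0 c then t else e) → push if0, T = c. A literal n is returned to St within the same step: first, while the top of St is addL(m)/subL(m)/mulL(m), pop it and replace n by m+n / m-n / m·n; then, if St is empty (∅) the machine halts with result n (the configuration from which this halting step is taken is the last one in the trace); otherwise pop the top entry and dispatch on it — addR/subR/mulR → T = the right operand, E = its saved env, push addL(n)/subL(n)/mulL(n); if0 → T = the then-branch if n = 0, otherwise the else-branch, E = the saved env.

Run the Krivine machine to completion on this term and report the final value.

Answer: -12

Machine steps:
0. [T=((-3 * -2) * ((λv. v) -2)) | E=∅ | St=∅]
1. [T=(-3 * -2) | E=∅ | St=[mulR]]
2. [T=-3 | E=∅ | St=[mulR :: mulR]]
3. [T=-2 | E=∅ | St=[mulL(-3) :: mulR]]
4. [T=((λv. v) -2) | E=∅ | St=[mulL(6)]]
5. [T=(λv. v) | E=∅ | St=[thunk :: mulL(6)]]
6. [T=v | E={v↦thunk(-2, ∅)} | St=[mulL(6)]]
7. [T=-2 | E=∅ | St=[mulL(6)]]
→ final value -12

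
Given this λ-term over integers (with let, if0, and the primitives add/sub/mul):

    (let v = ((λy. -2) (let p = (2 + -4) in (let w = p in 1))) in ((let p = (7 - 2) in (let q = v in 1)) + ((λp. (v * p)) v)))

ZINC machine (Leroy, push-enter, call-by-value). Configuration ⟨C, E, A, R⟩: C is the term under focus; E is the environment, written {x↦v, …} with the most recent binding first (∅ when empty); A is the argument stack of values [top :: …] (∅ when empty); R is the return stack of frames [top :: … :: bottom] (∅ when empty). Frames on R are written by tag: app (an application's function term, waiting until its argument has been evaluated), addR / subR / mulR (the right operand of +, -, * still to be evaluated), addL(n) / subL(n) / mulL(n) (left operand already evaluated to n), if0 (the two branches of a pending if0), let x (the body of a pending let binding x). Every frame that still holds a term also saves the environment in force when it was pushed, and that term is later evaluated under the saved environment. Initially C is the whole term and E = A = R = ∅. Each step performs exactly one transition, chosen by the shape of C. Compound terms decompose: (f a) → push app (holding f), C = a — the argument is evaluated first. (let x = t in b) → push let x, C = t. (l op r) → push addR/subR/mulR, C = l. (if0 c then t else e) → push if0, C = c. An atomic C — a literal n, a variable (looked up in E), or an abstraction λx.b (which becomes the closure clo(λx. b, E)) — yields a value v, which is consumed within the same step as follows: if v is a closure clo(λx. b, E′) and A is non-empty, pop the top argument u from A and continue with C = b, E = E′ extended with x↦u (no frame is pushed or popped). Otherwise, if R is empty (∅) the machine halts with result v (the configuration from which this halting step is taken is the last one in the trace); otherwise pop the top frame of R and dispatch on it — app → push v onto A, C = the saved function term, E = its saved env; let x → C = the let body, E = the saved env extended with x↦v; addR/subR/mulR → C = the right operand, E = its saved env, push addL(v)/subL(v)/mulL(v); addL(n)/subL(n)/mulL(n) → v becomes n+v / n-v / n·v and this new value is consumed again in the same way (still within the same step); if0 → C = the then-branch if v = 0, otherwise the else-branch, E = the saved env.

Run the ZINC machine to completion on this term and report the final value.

t=0: ⟨C=(let v = ((λy. -2) (let p = (2 + -4) in (let w = p in 1))) in ((let p = (7 - 2) in (let q = v in 1)) + ((λp. (v * p)) v))); E=∅; A=∅; R=∅⟩
t=1: ⟨C=((λy. -2) (let p = (2 + -4) in (let w = p in 1))); E=∅; A=∅; R=[let v]⟩
t=2: ⟨C=(let p = (2 + -4) in (let w = p in 1)); E=∅; A=∅; R=[app :: let v]⟩
t=3: ⟨C=(2 + -4); E=∅; A=∅; R=[let p :: app :: let v]⟩
t=4: ⟨C=2; E=∅; A=∅; R=[addR :: let p :: app :: let v]⟩
t=5: ⟨C=-4; E=∅; A=∅; R=[addL(2) :: let p :: app :: let v]⟩
t=6: ⟨C=(let w = p in 1); E={p↦-2}; A=∅; R=[app :: let v]⟩
t=7: ⟨C=p; E={p↦-2}; A=∅; R=[let w :: app :: let v]⟩
t=8: ⟨C=1; E={w↦-2, p↦-2}; A=∅; R=[app :: let v]⟩
t=9: ⟨C=(λy. -2); E=∅; A=[1]; R=[let v]⟩
t=10: ⟨C=-2; E={y↦1}; A=∅; R=[let v]⟩
t=11: ⟨C=((let p = (7 - 2) in (let q = v in 1)) + ((λp. (v * p)) v)); E={v↦-2}; A=∅; R=∅⟩
t=12: ⟨C=(let p = (7 - 2) in (let q = v in 1)); E={v↦-2}; A=∅; R=[addR]⟩
t=13: ⟨C=(7 - 2); E={v↦-2}; A=∅; R=[let p :: addR]⟩
t=14: ⟨C=7; E={v↦-2}; A=∅; R=[subR :: let p :: addR]⟩
t=15: ⟨C=2; E={v↦-2}; A=∅; R=[subL(7) :: let p :: addR]⟩
t=16: ⟨C=(let q = v in 1); E={p↦5, v↦-2}; A=∅; R=[addR]⟩
t=17: ⟨C=v; E={p↦5, v↦-2}; A=∅; R=[let q :: addR]⟩
t=18: ⟨C=1; E={q↦-2, p↦5, v↦-2}; A=∅; R=[addR]⟩
t=19: ⟨C=((λp. (v * p)) v); E={v↦-2}; A=∅; R=[addL(1)]⟩
t=20: ⟨C=v; E={v↦-2}; A=∅; R=[app :: addL(1)]⟩
t=21: ⟨C=(λp. (v * p)); E={v↦-2}; A=[-2]; R=[addL(1)]⟩
t=22: ⟨C=(v * p); E={p↦-2, v↦-2}; A=∅; R=[addL(1)]⟩
t=23: ⟨C=v; E={p↦-2, v↦-2}; A=∅; R=[mulR :: addL(1)]⟩
t=24: ⟨C=p; E={p↦-2, v↦-2}; A=∅; R=[mulL(-2) :: addL(1)]⟩
→ final value 5

Answer: 5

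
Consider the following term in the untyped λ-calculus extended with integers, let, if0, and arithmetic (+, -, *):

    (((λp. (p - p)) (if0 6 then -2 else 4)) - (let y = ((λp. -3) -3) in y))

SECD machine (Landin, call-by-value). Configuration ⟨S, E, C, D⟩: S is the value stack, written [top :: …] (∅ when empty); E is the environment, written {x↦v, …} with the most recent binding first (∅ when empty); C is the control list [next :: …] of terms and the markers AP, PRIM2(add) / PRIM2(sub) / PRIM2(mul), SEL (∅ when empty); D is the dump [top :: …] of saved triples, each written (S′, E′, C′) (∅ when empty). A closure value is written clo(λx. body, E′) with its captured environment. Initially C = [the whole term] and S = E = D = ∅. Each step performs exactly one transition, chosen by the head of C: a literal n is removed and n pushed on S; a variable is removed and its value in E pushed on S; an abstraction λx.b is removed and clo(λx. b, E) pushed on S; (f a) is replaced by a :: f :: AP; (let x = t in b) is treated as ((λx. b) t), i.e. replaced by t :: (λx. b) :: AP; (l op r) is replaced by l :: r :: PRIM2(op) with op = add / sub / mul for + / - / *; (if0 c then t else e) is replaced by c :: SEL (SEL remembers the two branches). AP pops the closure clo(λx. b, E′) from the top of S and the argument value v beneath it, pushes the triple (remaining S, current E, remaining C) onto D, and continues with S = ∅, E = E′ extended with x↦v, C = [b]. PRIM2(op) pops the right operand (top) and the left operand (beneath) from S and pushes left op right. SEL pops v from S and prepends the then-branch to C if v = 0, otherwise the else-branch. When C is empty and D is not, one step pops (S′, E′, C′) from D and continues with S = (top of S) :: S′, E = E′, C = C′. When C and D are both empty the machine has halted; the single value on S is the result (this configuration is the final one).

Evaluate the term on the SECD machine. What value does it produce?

t=0: [S=∅ | E=∅ | C=[(((λp. (p - p)) (if0 6 then -2 else 4)) - (let y = ((λp. -3) -3) in y))] | D=∅]
t=1: [S=∅ | E=∅ | C=[((λp. (p - p)) (if0 6 then -2 else 4)) :: (let y = ((λp. -3) -3) in y) :: PRIM2(sub)] | D=∅]
t=2: [S=∅ | E=∅ | C=[(if0 6 then -2 else 4) :: (λp. (p - p)) :: AP :: (let y = ((λp. -3) -3) in y) :: PRIM2(sub)] | D=∅]
t=3: [S=∅ | E=∅ | C=[6 :: SEL :: (λp. (p - p)) :: AP :: (let y = ((λp. -3) -3) in y) :: PRIM2(sub)] | D=∅]
t=4: [S=[6] | E=∅ | C=[SEL :: (λp. (p - p)) :: AP :: (let y = ((λp. -3) -3) in y) :: PRIM2(sub)] | D=∅]
t=5: [S=∅ | E=∅ | C=[4 :: (λp. (p - p)) :: AP :: (let y = ((λp. -3) -3) in y) :: PRIM2(sub)] | D=∅]
t=6: [S=[4] | E=∅ | C=[(λp. (p - p)) :: AP :: (let y = ((λp. -3) -3) in y) :: PRIM2(sub)] | D=∅]
t=7: [S=[clo(λp. (p - p), ∅) :: 4] | E=∅ | C=[AP :: (let y = ((λp. -3) -3) in y) :: PRIM2(sub)] | D=∅]
t=8: [S=∅ | E={p↦4} | C=[(p - p)] | D=[(∅, ∅, [(let y = ((λp. -3) -3) in y) :: PRIM2(sub)])]]
t=9: [S=∅ | E={p↦4} | C=[p :: p :: PRIM2(sub)] | D=[(∅, ∅, [(let y = ((λp. -3) -3) in y) :: PRIM2(sub)])]]
t=10: [S=[4] | E={p↦4} | C=[p :: PRIM2(sub)] | D=[(∅, ∅, [(let y = ((λp. -3) -3) in y) :: PRIM2(sub)])]]
t=11: [S=[4 :: 4] | E={p↦4} | C=[PRIM2(sub)] | D=[(∅, ∅, [(let y = ((λp. -3) -3) in y) :: PRIM2(sub)])]]
t=12: [S=[0] | E={p↦4} | C=∅ | D=[(∅, ∅, [(let y = ((λp. -3) -3) in y) :: PRIM2(sub)])]]
t=13: [S=[0] | E=∅ | C=[(let y = ((λp. -3) -3) in y) :: PRIM2(sub)] | D=∅]
t=14: [S=[0] | E=∅ | C=[((λp. -3) -3) :: (λy. y) :: AP :: PRIM2(sub)] | D=∅]
t=15: [S=[0] | E=∅ | C=[-3 :: (λp. -3) :: AP :: (λy. y) :: AP :: PRIM2(sub)] | D=∅]
t=16: [S=[-3 :: 0] | E=∅ | C=[(λp. -3) :: AP :: (λy. y) :: AP :: PRIM2(sub)] | D=∅]
t=17: [S=[clo(λp. -3, ∅) :: -3 :: 0] | E=∅ | C=[AP :: (λy. y) :: AP :: PRIM2(sub)] | D=∅]
t=18: [S=∅ | E={p↦-3} | C=[-3] | D=[([0], ∅, [(λy. y) :: AP :: PRIM2(sub)])]]
t=19: [S=[-3] | E={p↦-3} | C=∅ | D=[([0], ∅, [(λy. y) :: AP :: PRIM2(sub)])]]
t=20: [S=[-3 :: 0] | E=∅ | C=[(λy. y) :: AP :: PRIM2(sub)] | D=∅]
t=21: [S=[clo(λy. y, ∅) :: -3 :: 0] | E=∅ | C=[AP :: PRIM2(sub)] | D=∅]
t=22: [S=∅ | E={y↦-3} | C=[y] | D=[([0], ∅, [PRIM2(sub)])]]
t=23: [S=[-3] | E={y↦-3} | C=∅ | D=[([0], ∅, [PRIM2(sub)])]]
t=24: [S=[-3 :: 0] | E=∅ | C=[PRIM2(sub)] | D=∅]
t=25: [S=[3] | E=∅ | C=∅ | D=∅]
→ final value 3

Answer: 3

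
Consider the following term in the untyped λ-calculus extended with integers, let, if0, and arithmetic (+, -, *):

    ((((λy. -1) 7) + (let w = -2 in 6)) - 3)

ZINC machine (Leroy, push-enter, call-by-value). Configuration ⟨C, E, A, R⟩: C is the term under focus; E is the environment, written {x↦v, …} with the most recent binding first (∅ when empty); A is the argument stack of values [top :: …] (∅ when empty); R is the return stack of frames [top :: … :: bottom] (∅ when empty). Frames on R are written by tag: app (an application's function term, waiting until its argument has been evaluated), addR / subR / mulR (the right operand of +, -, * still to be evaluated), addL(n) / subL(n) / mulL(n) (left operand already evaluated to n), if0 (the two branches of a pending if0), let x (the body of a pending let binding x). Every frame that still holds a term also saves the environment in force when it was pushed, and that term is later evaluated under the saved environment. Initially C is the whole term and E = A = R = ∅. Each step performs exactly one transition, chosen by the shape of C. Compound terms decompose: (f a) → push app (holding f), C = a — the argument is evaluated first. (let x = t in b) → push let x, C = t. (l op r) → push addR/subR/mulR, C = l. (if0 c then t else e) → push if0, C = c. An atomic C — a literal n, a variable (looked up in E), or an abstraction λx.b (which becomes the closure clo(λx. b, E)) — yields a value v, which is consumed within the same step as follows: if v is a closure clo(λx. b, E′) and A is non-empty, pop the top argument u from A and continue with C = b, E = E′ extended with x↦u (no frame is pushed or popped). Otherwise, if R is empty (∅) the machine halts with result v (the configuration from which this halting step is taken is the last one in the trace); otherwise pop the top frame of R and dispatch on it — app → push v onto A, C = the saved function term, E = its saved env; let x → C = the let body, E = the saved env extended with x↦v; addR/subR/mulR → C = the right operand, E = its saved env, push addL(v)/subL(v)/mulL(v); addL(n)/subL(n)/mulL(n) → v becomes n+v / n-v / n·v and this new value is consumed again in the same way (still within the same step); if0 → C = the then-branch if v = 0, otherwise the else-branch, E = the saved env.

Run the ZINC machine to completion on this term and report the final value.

[0] [C=((((λy. -1) 7) + (let w = -2 in 6)) - 3) | E=∅ | A=∅ | R=∅]
[1] [C=(((λy. -1) 7) + (let w = -2 in 6)) | E=∅ | A=∅ | R=[subR]]
[2] [C=((λy. -1) 7) | E=∅ | A=∅ | R=[addR :: subR]]
[3] [C=7 | E=∅ | A=∅ | R=[app :: addR :: subR]]
[4] [C=(λy. -1) | E=∅ | A=[7] | R=[addR :: subR]]
[5] [C=-1 | E={y↦7} | A=∅ | R=[addR :: subR]]
[6] [C=(let w = -2 in 6) | E=∅ | A=∅ | R=[addL(-1) :: subR]]
[7] [C=-2 | E=∅ | A=∅ | R=[let w :: addL(-1) :: subR]]
[8] [C=6 | E={w↦-2} | A=∅ | R=[addL(-1) :: subR]]
[9] [C=3 | E=∅ | A=∅ | R=[subL(5)]]
→ final value 2

Answer: 2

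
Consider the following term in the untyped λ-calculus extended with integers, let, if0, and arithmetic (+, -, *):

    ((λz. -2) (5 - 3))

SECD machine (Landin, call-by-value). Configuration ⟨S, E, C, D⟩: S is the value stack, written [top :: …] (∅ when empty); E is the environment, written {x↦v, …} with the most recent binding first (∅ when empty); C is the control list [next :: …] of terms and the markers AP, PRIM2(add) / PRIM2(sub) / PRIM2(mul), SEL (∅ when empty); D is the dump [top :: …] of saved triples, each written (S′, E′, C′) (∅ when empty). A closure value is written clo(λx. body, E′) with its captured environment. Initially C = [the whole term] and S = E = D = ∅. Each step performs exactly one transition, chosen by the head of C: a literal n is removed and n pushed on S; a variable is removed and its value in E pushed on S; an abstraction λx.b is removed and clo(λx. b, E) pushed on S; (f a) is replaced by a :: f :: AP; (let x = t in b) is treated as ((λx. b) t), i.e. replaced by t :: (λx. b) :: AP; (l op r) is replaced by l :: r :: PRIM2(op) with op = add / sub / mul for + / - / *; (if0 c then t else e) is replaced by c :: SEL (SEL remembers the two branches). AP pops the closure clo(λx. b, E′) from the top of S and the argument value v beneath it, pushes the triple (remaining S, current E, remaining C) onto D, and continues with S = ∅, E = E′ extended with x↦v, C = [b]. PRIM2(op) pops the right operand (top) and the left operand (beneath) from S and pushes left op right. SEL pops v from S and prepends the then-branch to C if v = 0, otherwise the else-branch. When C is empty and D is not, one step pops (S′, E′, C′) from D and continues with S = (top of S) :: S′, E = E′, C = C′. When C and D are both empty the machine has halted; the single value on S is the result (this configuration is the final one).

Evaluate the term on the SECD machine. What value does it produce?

Answer: -2

Machine steps:
step 0: [S=∅ | E=∅ | C=[((λz. -2) (5 - 3))] | D=∅]
step 1: [S=∅ | E=∅ | C=[(5 - 3) :: (λz. -2) :: AP] | D=∅]
step 2: [S=∅ | E=∅ | C=[5 :: 3 :: PRIM2(sub) :: (λz. -2) :: AP] | D=∅]
step 3: [S=[5] | E=∅ | C=[3 :: PRIM2(sub) :: (λz. -2) :: AP] | D=∅]
step 4: [S=[3 :: 5] | E=∅ | C=[PRIM2(sub) :: (λz. -2) :: AP] | D=∅]
step 5: [S=[2] | E=∅ | C=[(λz. -2) :: AP] | D=∅]
step 6: [S=[clo(λz. -2, ∅) :: 2] | E=∅ | C=[AP] | D=∅]
step 7: [S=∅ | E={z↦2} | C=[-2] | D=[(∅, ∅, ∅)]]
step 8: [S=[-2] | E={z↦2} | C=∅ | D=[(∅, ∅, ∅)]]
step 9: [S=[-2] | E=∅ | C=∅ | D=∅]
→ final value -2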